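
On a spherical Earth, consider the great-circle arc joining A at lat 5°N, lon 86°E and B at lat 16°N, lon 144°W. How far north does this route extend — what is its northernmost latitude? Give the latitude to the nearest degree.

The great circle lies in the plane with unit normal n̂ = (p₁ × p₂)/|p₁ × p₂|.
Here n̂_z ≈ +0.910; the vertex latitude is φ_max = arccos|n̂_z| ≈ 24.5°.
Check via Clairaut: cos φ_max = |cos φ₁| · sin C = cos(5.0°)·sin(66.0°) ≈ 0.910, again giving ≈ 24.5°.

≈ 25°N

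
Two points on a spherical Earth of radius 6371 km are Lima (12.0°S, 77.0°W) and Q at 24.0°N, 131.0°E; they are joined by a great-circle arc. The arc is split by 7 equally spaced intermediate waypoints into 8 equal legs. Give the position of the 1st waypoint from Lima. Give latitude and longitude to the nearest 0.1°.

The haversine formula gives a central angle δ ≈ 2.633 rad (150.9°) between the endpoints.
Interpolate at f = 1/8 with slerp weights a = sin((1−f)δ)/sin δ ≈ 1.526, b = sin(fδ)/sin δ ≈ 0.664.
p = a·p₁ + b·p₂ ≈ (-0.062, -0.997, -0.047); φ = arcsin(p_z) ≈ -2.71°, λ = atan2(p_y, p_x) ≈ -93.57°.

≈ 2.7°S, 93.6°W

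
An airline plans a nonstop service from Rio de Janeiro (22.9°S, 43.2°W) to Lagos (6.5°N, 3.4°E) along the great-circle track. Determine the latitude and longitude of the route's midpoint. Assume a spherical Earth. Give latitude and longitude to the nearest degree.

Convert each endpoint to a unit vector on the sphere (x = cos φ cos λ, y = cos φ sin λ, z = sin φ).
The central angle between the endpoints is δ = arccos(p₁·p₂) ≈ 0.946 rad (54.2°).
Interpolate at f = 1/2 with slerp weights a = sin((1−f)δ)/sin δ ≈ 0.562, b = sin(fδ)/sin δ ≈ 0.562.
p = a·p₁ + b·p₂ ≈ (0.934, -0.321, -0.155); φ = arcsin(p_z) ≈ -8.92°, λ = atan2(p_y, p_x) ≈ -18.97°.

≈ (9°S, 19°W)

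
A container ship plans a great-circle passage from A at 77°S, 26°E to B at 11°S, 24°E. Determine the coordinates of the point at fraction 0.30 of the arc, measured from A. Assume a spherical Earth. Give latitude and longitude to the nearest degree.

≈ 57°S, 25°E

Convert each endpoint to a unit vector on the sphere (x = cos φ cos λ, y = cos φ sin λ, z = sin φ).
The central angle between the endpoints is δ = arccos(p₁·p₂) ≈ 1.152 rad (66.0°).
Interpolate at f = 0.30 with slerp weights a = sin((1−f)δ)/sin δ ≈ 0.790, b = sin(fδ)/sin δ ≈ 0.371.
p = a·p₁ + b·p₂ ≈ (0.492, 0.226, -0.841); φ = arcsin(p_z) ≈ -57.20°, λ = atan2(p_y, p_x) ≈ 24.66°.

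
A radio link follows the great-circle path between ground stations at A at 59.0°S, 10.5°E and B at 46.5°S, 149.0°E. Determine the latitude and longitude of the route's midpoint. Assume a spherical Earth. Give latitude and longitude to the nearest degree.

Write both endpoints as unit vectors p₁, p₂ with components (cos φ cos λ, cos φ sin λ, sin φ).
The central angle between the endpoints is δ = arccos(p₁·p₂) ≈ 1.207 rad (69.1°).
Interpolate at f = 1/2 with slerp weights a = sin((1−f)δ)/sin δ ≈ 0.607, b = sin(fδ)/sin δ ≈ 0.607.
p = a·p₁ + b·p₂ ≈ (-0.051, 0.272, -0.961); φ = arcsin(p_z) ≈ -73.92°, λ = atan2(p_y, p_x) ≈ 100.56°.

≈ 74°S, 101°E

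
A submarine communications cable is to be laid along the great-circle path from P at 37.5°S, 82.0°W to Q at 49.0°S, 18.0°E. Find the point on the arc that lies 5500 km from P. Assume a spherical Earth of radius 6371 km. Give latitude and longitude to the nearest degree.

≈ 56°S, 11°W

Convert each endpoint to a unit vector on the sphere (x = cos φ cos λ, y = cos φ sin λ, z = sin φ).
The central angle between the endpoints is δ = arccos(p₁·p₂) ≈ 1.193 rad (68.3°). The total great-circle distance is δ·R ≈ 1.193 × 6371 ≈ 7599 km, so the target fraction is f = 5500/7599 ≈ 0.724.
Interpolate at f ≈ 0.724 with slerp weights a = sin((1−f)δ)/sin δ ≈ 0.348, b = sin(fδ)/sin δ ≈ 0.818.
p = a·p₁ + b·p₂ ≈ (0.549, -0.108, -0.829); φ = arcsin(p_z) ≈ -56.00°, λ = atan2(p_y, p_x) ≈ -11.11°.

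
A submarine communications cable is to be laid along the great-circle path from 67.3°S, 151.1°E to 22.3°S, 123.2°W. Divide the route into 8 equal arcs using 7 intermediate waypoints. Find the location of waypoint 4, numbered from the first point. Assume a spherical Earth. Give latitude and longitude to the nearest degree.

Write both endpoints as unit vectors p₁, p₂ with components (cos φ cos λ, cos φ sin λ, sin φ).
The central angle between the endpoints is δ = arccos(p₁·p₂) ≈ 1.184 rad (67.9°).
Interpolate at f = 4/8 with slerp weights a = sin((1−f)δ)/sin δ ≈ 0.603, b = sin(fδ)/sin δ ≈ 0.603.
p = a·p₁ + b·p₂ ≈ (-0.509, -0.354, -0.785); φ = arcsin(p_z) ≈ -51.68°, λ = atan2(p_y, p_x) ≈ -145.16°.

≈ 52°S, 145°W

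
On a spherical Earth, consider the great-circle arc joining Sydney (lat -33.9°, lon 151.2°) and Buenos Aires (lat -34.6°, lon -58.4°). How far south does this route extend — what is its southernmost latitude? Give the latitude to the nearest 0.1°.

≈ -69.4°

The great circle lies in the plane with unit normal n̂ = (p₁ × p₂)/|p₁ × p₂|.
Here n̂_z ≈ +0.351; the vertex latitude is φ_max = arccos|n̂_z| ≈ 69.4°.
Check via Clairaut: cos φ_max = |cos φ₁| · sin C = cos(33.9°)·sin(155.0°) ≈ 0.351, again giving ≈ 69.4°.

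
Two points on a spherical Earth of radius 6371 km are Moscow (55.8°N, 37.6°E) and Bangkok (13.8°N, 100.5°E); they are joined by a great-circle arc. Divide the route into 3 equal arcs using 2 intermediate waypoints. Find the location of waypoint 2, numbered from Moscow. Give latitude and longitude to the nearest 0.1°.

≈ 30.9°N, 86.9°E

The haversine formula gives a central angle δ ≈ 1.109 rad (63.5°) between the endpoints.
Interpolate at f = 2/3 with slerp weights a = sin((1−f)δ)/sin δ ≈ 0.404, b = sin(fδ)/sin δ ≈ 0.753.
p = a·p₁ + b·p₂ ≈ (0.047, 0.857, 0.513); φ = arcsin(p_z) ≈ 30.88°, λ = atan2(p_y, p_x) ≈ 86.89°.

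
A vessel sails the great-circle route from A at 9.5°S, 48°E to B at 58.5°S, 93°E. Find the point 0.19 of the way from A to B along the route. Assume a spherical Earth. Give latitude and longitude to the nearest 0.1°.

≈ 19.7°S, 53.1°E

Convert each endpoint to a unit vector on the sphere (x = cos φ cos λ, y = cos φ sin λ, z = sin φ).
The central angle between the endpoints is δ = arccos(p₁·p₂) ≈ 1.041 rad (59.7°).
Interpolate at f = 0.19 with slerp weights a = sin((1−f)δ)/sin δ ≈ 0.865, b = sin(fδ)/sin δ ≈ 0.228.
p = a·p₁ + b·p₂ ≈ (0.565, 0.753, -0.337); φ = arcsin(p_z) ≈ -19.70°, λ = atan2(p_y, p_x) ≈ 53.13°.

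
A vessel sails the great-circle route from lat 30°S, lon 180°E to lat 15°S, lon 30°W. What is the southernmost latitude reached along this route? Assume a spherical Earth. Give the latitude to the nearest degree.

≈ 59°S

The great circle lies in the plane with unit normal n̂ = (p₁ × p₂)/|p₁ × p₂|.
Here n̂_z ≈ +0.520; the vertex latitude is φ_max = arccos|n̂_z| ≈ 58.6°.
Check via Clairaut: cos φ_max = |cos φ₁| · sin C = cos(30.0°)·sin(143.1°) ≈ 0.520, again giving ≈ 58.6°.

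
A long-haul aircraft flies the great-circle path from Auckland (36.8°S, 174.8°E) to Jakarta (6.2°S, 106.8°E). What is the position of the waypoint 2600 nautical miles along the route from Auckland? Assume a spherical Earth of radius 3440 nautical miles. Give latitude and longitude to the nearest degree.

Write both endpoints as unit vectors p₁, p₂ with components (cos φ cos λ, cos φ sin λ, sin φ).
The central angle between the endpoints is δ = arccos(p₁·p₂) ≈ 1.199 rad (68.7°). The total great-circle distance is δ·R ≈ 1.199 × 3440 ≈ 4126 nmi, so the target fraction is f = 2600/4126 ≈ 0.630.
Interpolate at f ≈ 0.630 with slerp weights a = sin((1−f)δ)/sin δ ≈ 0.461, b = sin(fδ)/sin δ ≈ 0.736.
p = a·p₁ + b·p₂ ≈ (-0.579, 0.734, -0.355); φ = arcsin(p_z) ≈ -20.82°, λ = atan2(p_y, p_x) ≈ 128.26°.

≈ 21°S, 128°E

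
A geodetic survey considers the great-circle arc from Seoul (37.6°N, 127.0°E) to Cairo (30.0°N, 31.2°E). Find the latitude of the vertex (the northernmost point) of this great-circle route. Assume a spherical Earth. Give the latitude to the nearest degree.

The great circle lies in the plane with unit normal n̂ = (p₁ × p₂)/|p₁ × p₂|.
Here n̂_z ≈ -0.702; the vertex latitude is φ_max = arccos|n̂_z| ≈ 45.4°.
Check via Clairaut: cos φ_max = |cos φ₁| · sin C = cos(37.6°)·sin(62.4°) ≈ 0.702, again giving ≈ 45.4°.

≈ 45°N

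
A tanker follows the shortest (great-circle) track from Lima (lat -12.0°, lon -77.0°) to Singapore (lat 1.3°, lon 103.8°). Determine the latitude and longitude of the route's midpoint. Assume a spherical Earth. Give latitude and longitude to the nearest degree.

≈ lat -82°, lon 136°

Convert each endpoint to a unit vector on the sphere (x = cos φ cos λ, y = cos φ sin λ, z = sin φ).
The central angle between the endpoints is δ = arccos(p₁·p₂) ≈ 2.954 rad (169.3°).
Interpolate at f = 1/2 with slerp weights a = sin((1−f)δ)/sin δ ≈ 5.348, b = sin(fδ)/sin δ ≈ 5.348.
p = a·p₁ + b·p₂ ≈ (-0.099, 0.095, -0.991); φ = arcsin(p_z) ≈ -82.12°, λ = atan2(p_y, p_x) ≈ 136.00°.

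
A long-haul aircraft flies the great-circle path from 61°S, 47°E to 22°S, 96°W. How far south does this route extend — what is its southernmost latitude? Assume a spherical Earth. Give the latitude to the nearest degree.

≈ 74°S

The great circle lies in the plane with unit normal n̂ = (p₁ × p₂)/|p₁ × p₂|.
Here n̂_z ≈ -0.271; the vertex latitude is φ_max = arccos|n̂_z| ≈ 74.3°.
Check via Clairaut: cos φ_max = |cos φ₁| · sin C = cos(61.0°)·sin(146.1°) ≈ 0.271, again giving ≈ 74.3°.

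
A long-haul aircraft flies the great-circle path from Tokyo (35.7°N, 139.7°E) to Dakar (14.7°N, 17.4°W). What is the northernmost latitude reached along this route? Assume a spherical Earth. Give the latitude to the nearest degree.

The great circle lies in the plane with unit normal n̂ = (p₁ × p₂)/|p₁ × p₂|.
Here n̂_z ≈ -0.374; the vertex latitude is φ_max = arccos|n̂_z| ≈ 68.1°.
Check via Clairaut: cos φ_max = |cos φ₁| · sin C = cos(35.7°)·sin(27.4°) ≈ 0.374, again giving ≈ 68.1°.

≈ 68°N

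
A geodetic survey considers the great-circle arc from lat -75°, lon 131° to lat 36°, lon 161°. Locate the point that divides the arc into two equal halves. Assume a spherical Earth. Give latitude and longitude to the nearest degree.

Write both endpoints as unit vectors p₁, p₂ with components (cos φ cos λ, cos φ sin λ, sin φ).
The central angle between the endpoints is δ = arccos(p₁·p₂) ≈ 1.968 rad (112.7°).
Interpolate at f = 1/2 with slerp weights a = sin((1−f)δ)/sin δ ≈ 0.903, b = sin(fδ)/sin δ ≈ 0.903.
p = a·p₁ + b·p₂ ≈ (-0.844, 0.414, -0.341); φ = arcsin(p_z) ≈ -19.96°, λ = atan2(p_y, p_x) ≈ 153.86°.

≈ lat -20°, lon 154°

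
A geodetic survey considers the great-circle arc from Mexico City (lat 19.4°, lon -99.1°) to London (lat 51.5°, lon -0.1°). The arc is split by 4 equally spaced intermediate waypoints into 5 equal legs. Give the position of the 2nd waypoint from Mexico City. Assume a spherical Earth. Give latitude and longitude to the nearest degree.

From cos δ = sin φ₁ sin φ₂ + cos φ₁ cos φ₂ cos Δλ, the central angle is δ ≈ 1.402 rad (80.3°).
Interpolate at f = 2/5 with slerp weights a = sin((1−f)δ)/sin δ ≈ 0.756, b = sin(fδ)/sin δ ≈ 0.540.
p = a·p₁ + b·p₂ ≈ (0.223, -0.705, 0.673); φ = arcsin(p_z) ≈ 42.33°, λ = atan2(p_y, p_x) ≈ -72.44°.

≈ lat 42°, lon -72°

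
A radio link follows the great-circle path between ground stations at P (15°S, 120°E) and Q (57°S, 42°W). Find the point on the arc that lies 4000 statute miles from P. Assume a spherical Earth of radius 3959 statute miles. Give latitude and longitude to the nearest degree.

The haversine formula gives a central angle δ ≈ 1.858 rad (106.5°) between the endpoints. The total great-circle distance is δ·R ≈ 1.858 × 3959 ≈ 7356 mi, so the target fraction is f = 4000/7356 ≈ 0.544.
Interpolate at f ≈ 0.544 with slerp weights a = sin((1−f)δ)/sin δ ≈ 0.782, b = sin(fδ)/sin δ ≈ 0.883.
p = a·p₁ + b·p₂ ≈ (-0.020, 0.332, -0.943); φ = arcsin(p_z) ≈ -70.57°, λ = atan2(p_y, p_x) ≈ 93.46°.

≈ (71°S, 93°E)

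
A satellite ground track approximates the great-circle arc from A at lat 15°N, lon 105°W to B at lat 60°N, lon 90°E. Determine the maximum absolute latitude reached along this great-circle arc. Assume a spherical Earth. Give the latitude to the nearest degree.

≈ 83°N

The great circle lies in the plane with unit normal n̂ = (p₁ × p₂)/|p₁ × p₂|.
Here n̂_z ≈ -0.129; the vertex latitude is φ_max = arccos|n̂_z| ≈ 82.6°.
Check via Clairaut: cos φ_max = |cos φ₁| · sin C = cos(15.0°)·sin(7.7°) ≈ 0.129, again giving ≈ 82.6°.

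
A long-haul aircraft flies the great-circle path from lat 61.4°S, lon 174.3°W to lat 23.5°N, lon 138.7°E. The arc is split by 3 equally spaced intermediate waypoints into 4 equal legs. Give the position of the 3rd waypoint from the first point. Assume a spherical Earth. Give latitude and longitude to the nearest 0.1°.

From cos δ = sin φ₁ sin φ₂ + cos φ₁ cos φ₂ cos Δλ, the central angle is δ ≈ 1.622 rad (92.9°).
Interpolate at f = 3/4 with slerp weights a = sin((1−f)δ)/sin δ ≈ 0.395, b = sin(fδ)/sin δ ≈ 0.939.
p = a·p₁ + b·p₂ ≈ (-0.835, 0.550, 0.028); φ = arcsin(p_z) ≈ 1.59°, λ = atan2(p_y, p_x) ≈ 146.65°.

≈ lat 1.6°N, lon 146.6°E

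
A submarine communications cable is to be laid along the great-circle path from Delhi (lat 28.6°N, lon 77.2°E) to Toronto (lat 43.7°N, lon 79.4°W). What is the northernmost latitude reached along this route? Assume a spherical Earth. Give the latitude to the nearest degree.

The great circle lies in the plane with unit normal n̂ = (p₁ × p₂)/|p₁ × p₂|.
Here n̂_z ≈ -0.260; the vertex latitude is φ_max = arccos|n̂_z| ≈ 74.9°.
Check via Clairaut: cos φ_max = |cos φ₁| · sin C = cos(28.6°)·sin(17.3°) ≈ 0.260, again giving ≈ 74.9°.

≈ 75°N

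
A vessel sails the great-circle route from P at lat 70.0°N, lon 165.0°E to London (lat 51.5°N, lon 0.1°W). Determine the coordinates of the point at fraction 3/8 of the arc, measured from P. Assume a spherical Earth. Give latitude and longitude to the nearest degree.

≈ lat 86°N, lon 56°E

The haversine formula gives a central angle δ ≈ 1.013 rad (58.0°) between the endpoints.
Interpolate at f = 3/8 with slerp weights a = sin((1−f)δ)/sin δ ≈ 0.697, b = sin(fδ)/sin δ ≈ 0.437.
p = a·p₁ + b·p₂ ≈ (0.042, 0.061, 0.997); φ = arcsin(p_z) ≈ 85.75°, λ = atan2(p_y, p_x) ≈ 55.77°.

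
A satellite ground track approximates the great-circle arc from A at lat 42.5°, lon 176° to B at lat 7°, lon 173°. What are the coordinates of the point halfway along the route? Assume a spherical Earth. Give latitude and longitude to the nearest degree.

The haversine formula gives a central angle δ ≈ 0.621 rad (35.6°) between the endpoints.
Interpolate at f = 1/2 with slerp weights a = sin((1−f)δ)/sin δ ≈ 0.525, b = sin(fδ)/sin δ ≈ 0.525.
p = a·p₁ + b·p₂ ≈ (-0.904, 0.091, 0.419); φ = arcsin(p_z) ≈ 24.76°, λ = atan2(p_y, p_x) ≈ 174.28°.

≈ lat 25°, lon 174°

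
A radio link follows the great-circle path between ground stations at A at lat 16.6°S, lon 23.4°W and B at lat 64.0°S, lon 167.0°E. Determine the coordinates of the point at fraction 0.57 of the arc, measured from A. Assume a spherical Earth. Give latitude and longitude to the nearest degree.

The haversine formula gives a central angle δ ≈ 1.728 rad (99.0°) between the endpoints.
Interpolate at f = 0.57 with slerp weights a = sin((1−f)δ)/sin δ ≈ 0.685, b = sin(fδ)/sin δ ≈ 0.844.
p = a·p₁ + b·p₂ ≈ (0.242, -0.177, -0.954); φ = arcsin(p_z) ≈ -72.53°, λ = atan2(p_y, p_x) ≈ -36.25°.

≈ lat 73°S, lon 36°W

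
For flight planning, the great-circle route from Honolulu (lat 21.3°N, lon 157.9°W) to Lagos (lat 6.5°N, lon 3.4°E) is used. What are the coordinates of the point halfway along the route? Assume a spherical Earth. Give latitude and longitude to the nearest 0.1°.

Write both endpoints as unit vectors p₁, p₂ with components (cos φ cos λ, cos φ sin λ, sin φ).
The central angle between the endpoints is δ = arccos(p₁·p₂) ≈ 2.560 rad (146.7°).
Interpolate at f = 1/2 with slerp weights a = sin((1−f)δ)/sin δ ≈ 1.745, b = sin(fδ)/sin δ ≈ 1.745.
p = a·p₁ + b·p₂ ≈ (0.224, -0.509, 0.831); φ = arcsin(p_z) ≈ 56.22°, λ = atan2(p_y, p_x) ≈ -66.20°.

≈ lat 56.2°N, lon 66.2°W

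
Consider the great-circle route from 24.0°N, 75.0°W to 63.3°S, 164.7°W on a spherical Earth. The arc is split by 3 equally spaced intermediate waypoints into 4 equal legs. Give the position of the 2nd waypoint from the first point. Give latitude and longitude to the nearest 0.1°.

≈ 25.5°S, 101.1°W

Convert each endpoint to a unit vector on the sphere (x = cos φ cos λ, y = cos φ sin λ, z = sin φ).
The central angle between the endpoints is δ = arccos(p₁·p₂) ≈ 1.940 rad (111.2°).
Interpolate at f = 2/4 with slerp weights a = sin((1−f)δ)/sin δ ≈ 0.885, b = sin(fδ)/sin δ ≈ 0.885.
p = a·p₁ + b·p₂ ≈ (-0.174, -0.886, -0.431); φ = arcsin(p_z) ≈ -25.50°, λ = atan2(p_y, p_x) ≈ -101.13°.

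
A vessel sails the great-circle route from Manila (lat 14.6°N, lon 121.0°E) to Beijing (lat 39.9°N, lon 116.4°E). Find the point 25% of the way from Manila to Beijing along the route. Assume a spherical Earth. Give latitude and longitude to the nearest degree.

≈ lat 21°N, lon 120°E

Convert each endpoint to a unit vector on the sphere (x = cos φ cos λ, y = cos φ sin λ, z = sin φ).
The central angle between the endpoints is δ = arccos(p₁·p₂) ≈ 0.447 rad (25.6°).
Interpolate at f = 0.25 with slerp weights a = sin((1−f)δ)/sin δ ≈ 0.761, b = sin(fδ)/sin δ ≈ 0.258.
p = a·p₁ + b·p₂ ≈ (-0.467, 0.809, 0.357); φ = arcsin(p_z) ≈ 20.94°, λ = atan2(p_y, p_x) ≈ 120.03°.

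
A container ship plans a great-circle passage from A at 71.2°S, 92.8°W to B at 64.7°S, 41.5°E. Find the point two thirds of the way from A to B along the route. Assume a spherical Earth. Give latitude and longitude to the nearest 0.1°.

≈ 76.5°S, 20.7°E

From cos δ = sin φ₁ sin φ₂ + cos φ₁ cos φ₂ cos Δλ, the central angle is δ ≈ 0.708 rad (40.6°).
Interpolate at f = 2/3 with slerp weights a = sin((1−f)δ)/sin δ ≈ 0.360, b = sin(fδ)/sin δ ≈ 0.699.
p = a·p₁ + b·p₂ ≈ (0.218, 0.082, -0.972); φ = arcsin(p_z) ≈ -76.52°, λ = atan2(p_y, p_x) ≈ 20.66°.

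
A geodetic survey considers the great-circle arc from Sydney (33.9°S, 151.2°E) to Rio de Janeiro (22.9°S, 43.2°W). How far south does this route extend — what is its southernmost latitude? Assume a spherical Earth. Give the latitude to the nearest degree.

≈ 77°S

The great circle lies in the plane with unit normal n̂ = (p₁ × p₂)/|p₁ × p₂|.
Here n̂_z ≈ +0.223; the vertex latitude is φ_max = arccos|n̂_z| ≈ 77.1°.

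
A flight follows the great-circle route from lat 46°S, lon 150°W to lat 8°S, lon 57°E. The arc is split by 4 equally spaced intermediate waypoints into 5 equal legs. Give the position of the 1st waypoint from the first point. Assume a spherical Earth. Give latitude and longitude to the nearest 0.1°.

The haversine formula gives a central angle δ ≈ 2.109 rad (120.9°) between the endpoints.
Interpolate at f = 1/5 with slerp weights a = sin((1−f)δ)/sin δ ≈ 1.157, b = sin(fδ)/sin δ ≈ 0.477.
p = a·p₁ + b·p₂ ≈ (-0.439, -0.006, -0.899); φ = arcsin(p_z) ≈ -63.97°, λ = atan2(p_y, p_x) ≈ -179.25°.

≈ lat 64.0°S, lon 179.3°W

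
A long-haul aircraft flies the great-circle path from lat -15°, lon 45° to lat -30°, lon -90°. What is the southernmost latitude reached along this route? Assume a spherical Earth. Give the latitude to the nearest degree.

≈ -48°

The great circle lies in the plane with unit normal n̂ = (p₁ × p₂)/|p₁ × p₂|.
Here n̂_z ≈ -0.667; the vertex latitude is φ_max = arccos|n̂_z| ≈ 48.2°.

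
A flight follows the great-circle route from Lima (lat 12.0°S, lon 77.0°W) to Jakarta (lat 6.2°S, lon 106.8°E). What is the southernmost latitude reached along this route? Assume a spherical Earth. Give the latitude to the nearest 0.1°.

≈ 78.3°S

The great circle lies in the plane with unit normal n̂ = (p₁ × p₂)/|p₁ × p₂|.
Here n̂_z ≈ -0.202; the vertex latitude is φ_max = arccos|n̂_z| ≈ 78.3°.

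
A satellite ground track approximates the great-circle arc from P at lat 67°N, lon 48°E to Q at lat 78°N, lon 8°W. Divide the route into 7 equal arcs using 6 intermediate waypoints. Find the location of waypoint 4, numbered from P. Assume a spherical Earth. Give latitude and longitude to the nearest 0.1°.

≈ lat 75.1°N, lon 25.2°E

Write both endpoints as unit vectors p₁, p₂ with components (cos φ cos λ, cos φ sin λ, sin φ).
The central angle between the endpoints is δ = arccos(p₁·p₂) ≈ 0.331 rad (18.9°).
Interpolate at f = 4/7 with slerp weights a = sin((1−f)δ)/sin δ ≈ 0.435, b = sin(fδ)/sin δ ≈ 0.579.
p = a·p₁ + b·p₂ ≈ (0.233, 0.110, 0.966); φ = arcsin(p_z) ≈ 75.09°, λ = atan2(p_y, p_x) ≈ 25.20°.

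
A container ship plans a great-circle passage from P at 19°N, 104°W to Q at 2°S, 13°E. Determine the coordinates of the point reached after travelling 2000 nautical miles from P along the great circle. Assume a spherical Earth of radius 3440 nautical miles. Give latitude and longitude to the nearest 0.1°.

Convert each endpoint to a unit vector on the sphere (x = cos φ cos λ, y = cos φ sin λ, z = sin φ).
The central angle between the endpoints is δ = arccos(p₁·p₂) ≈ 2.027 rad (116.1°). The total great-circle distance is δ·R ≈ 2.027 × 3440 ≈ 6972 nmi, so the target fraction is f = 2000/6972 ≈ 0.287.
Interpolate at f ≈ 0.287 with slerp weights a = sin((1−f)δ)/sin δ ≈ 1.105, b = sin(fδ)/sin δ ≈ 0.612.
p = a·p₁ + b·p₂ ≈ (0.343, -0.876, 0.338); φ = arcsin(p_z) ≈ 19.78°, λ = atan2(p_y, p_x) ≈ -68.63°.

≈ 19.8°N, 68.6°W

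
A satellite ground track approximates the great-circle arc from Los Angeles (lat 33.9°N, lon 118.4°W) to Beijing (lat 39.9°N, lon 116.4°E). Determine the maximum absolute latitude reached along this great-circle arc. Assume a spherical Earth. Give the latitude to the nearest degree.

The great circle lies in the plane with unit normal n̂ = (p₁ × p₂)/|p₁ × p₂|.
Here n̂_z ≈ -0.520; the vertex latitude is φ_max = arccos|n̂_z| ≈ 58.6°.

≈ 59°N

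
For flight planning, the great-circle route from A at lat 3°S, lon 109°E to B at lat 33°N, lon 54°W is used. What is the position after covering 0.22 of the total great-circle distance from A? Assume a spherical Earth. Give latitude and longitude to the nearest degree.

Convert each endpoint to a unit vector on the sphere (x = cos φ cos λ, y = cos φ sin λ, z = sin φ).
The central angle between the endpoints is δ = arccos(p₁·p₂) ≈ 2.549 rad (146.0°).
Interpolate at f = 0.22 with slerp weights a = sin((1−f)δ)/sin δ ≈ 1.637, b = sin(fδ)/sin δ ≈ 0.952.
p = a·p₁ + b·p₂ ≈ (-0.063, 0.899, 0.433); φ = arcsin(p_z) ≈ 25.65°, λ = atan2(p_y, p_x) ≈ 93.99°.

≈ lat 26°N, lon 94°E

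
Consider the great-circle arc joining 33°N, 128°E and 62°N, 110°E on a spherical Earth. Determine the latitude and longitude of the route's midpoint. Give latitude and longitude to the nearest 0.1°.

Write both endpoints as unit vectors p₁, p₂ with components (cos φ cos λ, cos φ sin λ, sin φ).
The central angle between the endpoints is δ = arccos(p₁·p₂) ≈ 0.545 rad (31.2°).
Interpolate at f = 1/2 with slerp weights a = sin((1−f)δ)/sin δ ≈ 0.519, b = sin(fδ)/sin δ ≈ 0.519.
p = a·p₁ + b·p₂ ≈ (-0.351, 0.572, 0.741); φ = arcsin(p_z) ≈ 47.82°, λ = atan2(p_y, p_x) ≈ 121.56°.

≈ 47.8°N, 121.6°E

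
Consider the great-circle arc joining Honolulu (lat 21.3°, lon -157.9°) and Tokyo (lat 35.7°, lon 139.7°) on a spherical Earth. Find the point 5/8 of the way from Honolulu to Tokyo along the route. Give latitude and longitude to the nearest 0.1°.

The haversine formula gives a central angle δ ≈ 0.973 rad (55.8°) between the endpoints.
Interpolate at f = 5/8 with slerp weights a = sin((1−f)δ)/sin δ ≈ 0.432, b = sin(fδ)/sin δ ≈ 0.691.
p = a·p₁ + b·p₂ ≈ (-0.801, 0.212, 0.560); φ = arcsin(p_z) ≈ 34.07°, λ = atan2(p_y, p_x) ≈ 165.19°.

≈ lat 34.1°, lon 165.2°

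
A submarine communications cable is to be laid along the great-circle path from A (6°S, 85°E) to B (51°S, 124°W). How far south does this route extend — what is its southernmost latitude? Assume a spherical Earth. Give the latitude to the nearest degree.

≈ 70°S

The great circle lies in the plane with unit normal n̂ = (p₁ × p₂)/|p₁ × p₂|.
Here n̂_z ≈ +0.343; the vertex latitude is φ_max = arccos|n̂_z| ≈ 69.9°.
Check via Clairaut: cos φ_max = |cos φ₁| · sin C = cos(6.0°)·sin(159.8°) ≈ 0.343, again giving ≈ 69.9°.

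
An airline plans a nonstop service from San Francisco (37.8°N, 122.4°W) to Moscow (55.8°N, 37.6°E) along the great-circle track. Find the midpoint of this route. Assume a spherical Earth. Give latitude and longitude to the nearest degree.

Write both endpoints as unit vectors p₁, p₂ with components (cos φ cos λ, cos φ sin λ, sin φ).
The central angle between the endpoints is δ = arccos(p₁·p₂) ≈ 1.481 rad (84.9°).
Interpolate at f = 1/2 with slerp weights a = sin((1−f)δ)/sin δ ≈ 0.677, b = sin(fδ)/sin δ ≈ 0.677.
p = a·p₁ + b·p₂ ≈ (0.015, -0.220, 0.975); φ = arcsin(p_z) ≈ 77.28°, λ = atan2(p_y, p_x) ≈ -86.13°.

≈ 77°N, 86°W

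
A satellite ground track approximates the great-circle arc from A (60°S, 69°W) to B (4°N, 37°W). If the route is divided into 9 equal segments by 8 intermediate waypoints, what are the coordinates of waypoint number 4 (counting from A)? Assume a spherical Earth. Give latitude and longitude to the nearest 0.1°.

≈ (32.4°S, 49.0°W)

Write both endpoints as unit vectors p₁, p₂ with components (cos φ cos λ, cos φ sin λ, sin φ).
The central angle between the endpoints is δ = arccos(p₁·p₂) ≈ 1.200 rad (68.7°).
Interpolate at f = 4/9 with slerp weights a = sin((1−f)δ)/sin δ ≈ 0.663, b = sin(fδ)/sin δ ≈ 0.545.
p = a·p₁ + b·p₂ ≈ (0.553, -0.637, -0.536); φ = arcsin(p_z) ≈ -32.44°, λ = atan2(p_y, p_x) ≈ -49.02°.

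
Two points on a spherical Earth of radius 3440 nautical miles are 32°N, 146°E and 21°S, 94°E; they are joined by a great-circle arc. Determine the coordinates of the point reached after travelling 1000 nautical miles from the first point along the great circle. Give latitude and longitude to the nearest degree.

≈ 21°N, 132°E

The haversine formula gives a central angle δ ≈ 1.269 rad (72.7°) between the endpoints. The total great-circle distance is δ·R ≈ 1.269 × 3440 ≈ 4364 nmi, so the target fraction is f = 1000/4364 ≈ 0.229.
Interpolate at f ≈ 0.229 with slerp weights a = sin((1−f)δ)/sin δ ≈ 0.869, b = sin(fδ)/sin δ ≈ 0.300.
p = a·p₁ + b·p₂ ≈ (-0.630, 0.692, 0.353); φ = arcsin(p_z) ≈ 20.66°, λ = atan2(p_y, p_x) ≈ 132.35°.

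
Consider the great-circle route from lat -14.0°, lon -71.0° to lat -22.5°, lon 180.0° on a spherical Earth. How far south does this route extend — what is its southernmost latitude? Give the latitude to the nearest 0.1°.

≈ -30.1°

The great circle lies in the plane with unit normal n̂ = (p₁ × p₂)/|p₁ × p₂|.
Here n̂_z ≈ -0.865; the vertex latitude is φ_max = arccos|n̂_z| ≈ 30.1°.
Check via Clairaut: cos φ_max = |cos φ₁| · sin C = cos(14.0°)·sin(116.9°) ≈ 0.865, again giving ≈ 30.1°.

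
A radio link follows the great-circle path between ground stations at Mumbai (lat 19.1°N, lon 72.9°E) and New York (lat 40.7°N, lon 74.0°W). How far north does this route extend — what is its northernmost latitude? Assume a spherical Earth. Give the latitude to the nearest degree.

The great circle lies in the plane with unit normal n̂ = (p₁ × p₂)/|p₁ × p₂|.
Here n̂_z ≈ -0.424; the vertex latitude is φ_max = arccos|n̂_z| ≈ 64.9°.

≈ 65°N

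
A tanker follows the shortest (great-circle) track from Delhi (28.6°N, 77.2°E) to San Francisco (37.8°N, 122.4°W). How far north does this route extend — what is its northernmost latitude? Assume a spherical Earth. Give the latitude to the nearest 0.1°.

The great circle lies in the plane with unit normal n̂ = (p₁ × p₂)/|p₁ × p₂|.
Here n̂_z ≈ +0.249; the vertex latitude is φ_max = arccos|n̂_z| ≈ 75.6°.
Check via Clairaut: cos φ_max = |cos φ₁| · sin C = cos(28.6°)·sin(16.5°) ≈ 0.249, again giving ≈ 75.6°.

≈ 75.6°N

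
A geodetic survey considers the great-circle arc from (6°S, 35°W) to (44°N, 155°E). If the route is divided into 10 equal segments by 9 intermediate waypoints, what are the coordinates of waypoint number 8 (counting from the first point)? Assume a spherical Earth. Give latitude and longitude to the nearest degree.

≈ (70°N, 177°E)

Write both endpoints as unit vectors p₁, p₂ with components (cos φ cos λ, cos φ sin λ, sin φ).
The central angle between the endpoints is δ = arccos(p₁·p₂) ≈ 2.461 rad (141.0°).
Interpolate at f = 8/10 with slerp weights a = sin((1−f)δ)/sin δ ≈ 0.751, b = sin(fδ)/sin δ ≈ 1.465.
p = a·p₁ + b·p₂ ≈ (-0.343, 0.017, 0.939); φ = arcsin(p_z) ≈ 69.90°, λ = atan2(p_y, p_x) ≈ 177.17°.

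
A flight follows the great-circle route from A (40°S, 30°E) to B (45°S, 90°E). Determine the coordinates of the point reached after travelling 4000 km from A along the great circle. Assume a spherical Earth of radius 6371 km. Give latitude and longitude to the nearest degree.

≈ (47°S, 79°E)

Write both endpoints as unit vectors p₁, p₂ with components (cos φ cos λ, cos φ sin λ, sin φ).
The central angle between the endpoints is δ = arccos(p₁·p₂) ≈ 0.759 rad (43.5°). The total great-circle distance is δ·R ≈ 0.759 × 6371 ≈ 4837 km, so the target fraction is f = 4000/4837 ≈ 0.827.
Interpolate at f ≈ 0.827 with slerp weights a = sin((1−f)δ)/sin δ ≈ 0.190, b = sin(fδ)/sin δ ≈ 0.853.
p = a·p₁ + b·p₂ ≈ (0.126, 0.676, -0.726); φ = arcsin(p_z) ≈ -46.53°, λ = atan2(p_y, p_x) ≈ 79.42°.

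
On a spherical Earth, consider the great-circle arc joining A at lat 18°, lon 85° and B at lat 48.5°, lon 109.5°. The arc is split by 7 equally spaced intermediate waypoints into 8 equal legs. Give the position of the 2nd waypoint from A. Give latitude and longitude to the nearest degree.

From cos δ = sin φ₁ sin φ₂ + cos φ₁ cos φ₂ cos Δλ, the central angle is δ ≈ 0.635 rad (36.4°).
Interpolate at f = 2/8 with slerp weights a = sin((1−f)δ)/sin δ ≈ 0.773, b = sin(fδ)/sin δ ≈ 0.267.
p = a·p₁ + b·p₂ ≈ (0.005, 0.899, 0.438); φ = arcsin(p_z) ≈ 26.01°, λ = atan2(p_y, p_x) ≈ 89.67°.

≈ lat 26°, lon 90°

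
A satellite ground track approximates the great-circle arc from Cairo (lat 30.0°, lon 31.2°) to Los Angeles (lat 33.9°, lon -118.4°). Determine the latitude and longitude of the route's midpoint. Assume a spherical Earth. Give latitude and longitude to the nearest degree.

Write both endpoints as unit vectors p₁, p₂ with components (cos φ cos λ, cos φ sin λ, sin φ).
The central angle between the endpoints is δ = arccos(p₁·p₂) ≈ 1.919 rad (109.9°).
Interpolate at f = 1/2 with slerp weights a = sin((1−f)δ)/sin δ ≈ 0.871, b = sin(fδ)/sin δ ≈ 0.871.
p = a·p₁ + b·p₂ ≈ (0.301, -0.245, 0.921); φ = arcsin(p_z) ≈ 67.14°, λ = atan2(p_y, p_x) ≈ -39.13°.

≈ lat 67°, lon -39°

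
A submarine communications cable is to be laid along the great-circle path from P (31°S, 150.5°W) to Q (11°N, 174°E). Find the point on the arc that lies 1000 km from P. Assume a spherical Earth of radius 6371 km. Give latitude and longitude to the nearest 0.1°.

Convert each endpoint to a unit vector on the sphere (x = cos φ cos λ, y = cos φ sin λ, z = sin φ).
The central angle between the endpoints is δ = arccos(p₁·p₂) ≈ 0.944 rad (54.1°). The total great-circle distance is δ·R ≈ 0.944 × 6371 ≈ 6013 km, so the target fraction is f = 1000/6013 ≈ 0.166.
Interpolate at f ≈ 0.166 with slerp weights a = sin((1−f)δ)/sin δ ≈ 0.874, b = sin(fδ)/sin δ ≈ 0.193.
p = a·p₁ + b·p₂ ≈ (-0.841, -0.349, -0.414); φ = arcsin(p_z) ≈ -24.43°, λ = atan2(p_y, p_x) ≈ -157.44°.

≈ (24.4°S, 157.4°W)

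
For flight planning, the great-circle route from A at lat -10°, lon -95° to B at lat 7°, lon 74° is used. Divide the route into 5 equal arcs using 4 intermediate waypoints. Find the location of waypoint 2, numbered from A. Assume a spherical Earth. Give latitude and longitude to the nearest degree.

Convert each endpoint to a unit vector on the sphere (x = cos φ cos λ, y = cos φ sin λ, z = sin φ).
The central angle between the endpoints is δ = arccos(p₁·p₂) ≈ 2.945 rad (168.7°).
Interpolate at f = 2/5 with slerp weights a = sin((1−f)δ)/sin δ ≈ 5.013, b = sin(fδ)/sin δ ≈ 4.721.
p = a·p₁ + b·p₂ ≈ (0.861, -0.413, -0.295); φ = arcsin(p_z) ≈ -17.16°, λ = atan2(p_y, p_x) ≈ -25.64°.

≈ lat -17°, lon -26°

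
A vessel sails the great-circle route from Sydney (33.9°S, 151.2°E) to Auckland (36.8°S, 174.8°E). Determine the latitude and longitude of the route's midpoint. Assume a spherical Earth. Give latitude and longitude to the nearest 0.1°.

From cos δ = sin φ₁ sin φ₂ + cos φ₁ cos φ₂ cos Δλ, the central angle is δ ≈ 0.339 rad (19.4°).
Interpolate at f = 1/2 with slerp weights a = sin((1−f)δ)/sin δ ≈ 0.507, b = sin(fδ)/sin δ ≈ 0.507.
p = a·p₁ + b·p₂ ≈ (-0.773, 0.240, -0.587); φ = arcsin(p_z) ≈ -35.93°, λ = atan2(p_y, p_x) ≈ 162.79°.

≈ 35.9°S, 162.8°E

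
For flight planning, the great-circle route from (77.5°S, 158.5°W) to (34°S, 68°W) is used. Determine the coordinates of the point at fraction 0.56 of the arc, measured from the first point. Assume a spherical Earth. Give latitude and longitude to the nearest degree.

≈ (58°S, 80°W)

The haversine formula gives a central angle δ ≈ 0.995 rad (57.0°) between the endpoints.
Interpolate at f = 0.56 with slerp weights a = sin((1−f)δ)/sin δ ≈ 0.505, b = sin(fδ)/sin δ ≈ 0.630.
p = a·p₁ + b·p₂ ≈ (0.094, -0.525, -0.846); φ = arcsin(p_z) ≈ -57.79°, λ = atan2(p_y, p_x) ≈ -79.84°.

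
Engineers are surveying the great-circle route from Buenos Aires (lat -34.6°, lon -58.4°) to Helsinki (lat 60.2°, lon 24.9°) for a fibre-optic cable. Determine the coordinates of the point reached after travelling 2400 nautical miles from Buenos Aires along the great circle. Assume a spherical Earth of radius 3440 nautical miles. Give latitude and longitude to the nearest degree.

Write both endpoints as unit vectors p₁, p₂ with components (cos φ cos λ, cos φ sin λ, sin φ).
The central angle between the endpoints is δ = arccos(p₁·p₂) ≈ 2.032 rad (116.4°). The total great-circle distance is δ·R ≈ 2.032 × 3440 ≈ 6990 nmi, so the target fraction is f = 2400/6990 ≈ 0.343.
Interpolate at f ≈ 0.343 with slerp weights a = sin((1−f)δ)/sin δ ≈ 1.086, b = sin(fδ)/sin δ ≈ 0.717.
p = a·p₁ + b·p₂ ≈ (0.792, -0.611, 0.006); φ = arcsin(p_z) ≈ 0.35°, λ = atan2(p_y, p_x) ≈ -37.66°.

≈ lat 0°, lon -38°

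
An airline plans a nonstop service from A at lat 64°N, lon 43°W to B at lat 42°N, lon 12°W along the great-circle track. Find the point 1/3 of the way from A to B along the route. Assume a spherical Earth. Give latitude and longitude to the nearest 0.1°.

≈ lat 57.6°N, lon 28.7°W

Write both endpoints as unit vectors p₁, p₂ with components (cos φ cos λ, cos φ sin λ, sin φ).
The central angle between the endpoints is δ = arccos(p₁·p₂) ≈ 0.494 rad (28.3°).
Interpolate at f = 1/3 with slerp weights a = sin((1−f)δ)/sin δ ≈ 0.682, b = sin(fδ)/sin δ ≈ 0.346.
p = a·p₁ + b·p₂ ≈ (0.470, -0.257, 0.844); φ = arcsin(p_z) ≈ 57.60°, λ = atan2(p_y, p_x) ≈ -28.70°.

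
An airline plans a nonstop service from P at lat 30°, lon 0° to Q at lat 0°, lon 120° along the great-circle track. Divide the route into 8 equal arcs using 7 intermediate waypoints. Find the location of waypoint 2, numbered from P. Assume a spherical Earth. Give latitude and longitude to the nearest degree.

Convert each endpoint to a unit vector on the sphere (x = cos φ cos λ, y = cos φ sin λ, z = sin φ).
The central angle between the endpoints is δ = arccos(p₁·p₂) ≈ 2.019 rad (115.7°).
Interpolate at f = 2/8 with slerp weights a = sin((1−f)δ)/sin δ ≈ 1.108, b = sin(fδ)/sin δ ≈ 0.536.
p = a·p₁ + b·p₂ ≈ (0.691, 0.465, 0.554); φ = arcsin(p_z) ≈ 33.63°, λ = atan2(p_y, p_x) ≈ 33.91°.

≈ lat 34°, lon 34°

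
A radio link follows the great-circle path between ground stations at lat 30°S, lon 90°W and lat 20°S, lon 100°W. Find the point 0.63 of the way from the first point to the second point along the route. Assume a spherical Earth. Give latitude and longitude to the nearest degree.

≈ lat 24°S, lon 96°W

The haversine formula gives a central angle δ ≈ 0.235 rad (13.5°) between the endpoints.
Interpolate at f = 0.63 with slerp weights a = sin((1−f)δ)/sin δ ≈ 0.373, b = sin(fδ)/sin δ ≈ 0.634.
p = a·p₁ + b·p₂ ≈ (-0.103, -0.909, -0.403); φ = arcsin(p_z) ≈ -23.78°, λ = atan2(p_y, p_x) ≈ -96.49°.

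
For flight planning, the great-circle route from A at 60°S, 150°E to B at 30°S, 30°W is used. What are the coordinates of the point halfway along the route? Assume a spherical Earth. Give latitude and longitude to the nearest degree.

≈ 75°S, 30°W

Write both endpoints as unit vectors p₁, p₂ with components (cos φ cos λ, cos φ sin λ, sin φ).
The central angle between the endpoints is δ = arccos(p₁·p₂) ≈ 1.571 rad (90.0°).
Interpolate at f = 1/2 with slerp weights a = sin((1−f)δ)/sin δ ≈ 0.707, b = sin(fδ)/sin δ ≈ 0.707.
p = a·p₁ + b·p₂ ≈ (0.224, -0.129, -0.966); φ = arcsin(p_z) ≈ -75.00°, λ = atan2(p_y, p_x) ≈ -30.00°.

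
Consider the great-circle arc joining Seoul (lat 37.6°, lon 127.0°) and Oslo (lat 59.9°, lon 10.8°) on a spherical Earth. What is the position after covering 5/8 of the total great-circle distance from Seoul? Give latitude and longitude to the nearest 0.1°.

Write both endpoints as unit vectors p₁, p₂ with components (cos φ cos λ, cos φ sin λ, sin φ).
The central angle between the endpoints is δ = arccos(p₁·p₂) ≈ 1.211 rad (69.4°).
Interpolate at f = 5/8 with slerp weights a = sin((1−f)δ)/sin δ ≈ 0.469, b = sin(fδ)/sin δ ≈ 0.734.
p = a·p₁ + b·p₂ ≈ (0.138, 0.365, 0.921); φ = arcsin(p_z) ≈ 67.01°, λ = atan2(p_y, p_x) ≈ 69.32°.

≈ lat 67.0°, lon 69.3°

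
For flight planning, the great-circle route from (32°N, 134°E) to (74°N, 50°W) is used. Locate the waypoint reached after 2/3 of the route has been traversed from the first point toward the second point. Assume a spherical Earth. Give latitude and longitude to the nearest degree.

Write both endpoints as unit vectors p₁, p₂ with components (cos φ cos λ, cos φ sin λ, sin φ).
The central angle between the endpoints is δ = arccos(p₁·p₂) ≈ 1.291 rad (74.0°).
Interpolate at f = 2/3 with slerp weights a = sin((1−f)δ)/sin δ ≈ 0.434, b = sin(fδ)/sin δ ≈ 0.789.
p = a·p₁ + b·p₂ ≈ (-0.116, 0.098, 0.988); φ = arcsin(p_z) ≈ 81.26°, λ = atan2(p_y, p_x) ≈ 139.73°.

≈ (81°N, 140°E)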